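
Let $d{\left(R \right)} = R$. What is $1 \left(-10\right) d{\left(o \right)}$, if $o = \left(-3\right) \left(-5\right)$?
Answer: $-150$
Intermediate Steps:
$o = 15$
$1 \left(-10\right) d{\left(o \right)} = 1 \left(-10\right) 15 = \left(-10\right) 15 = -150$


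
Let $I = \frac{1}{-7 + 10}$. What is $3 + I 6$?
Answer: $5$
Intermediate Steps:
$I = \frac{1}{3} \approx 0.33333$
$3 + I 6 = 3 + \frac{1}{3} \cdot 6 = 3 + 2 = 5$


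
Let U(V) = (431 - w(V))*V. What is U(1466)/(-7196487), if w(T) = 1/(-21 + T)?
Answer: -304338668/3466307905 ≈ -0.087799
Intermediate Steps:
U(V) = V*(431 - 1/(-21 + V)) (U(V) = (431 - 1/(-21 + V))*V = V*(431 - 1/(-21 + V)))
U(1466)/(-7196487) = (1466*(-9052 + 431*1466)/(-21 + 1466))/(-7196487) = (1466*(-9052 + 631846)/1445)*(-1/7196487) = (1466*(1/1445)*622794)*(-1/7196487) = (913016004/1445)*(-1/7196487) = -304338668/3466307905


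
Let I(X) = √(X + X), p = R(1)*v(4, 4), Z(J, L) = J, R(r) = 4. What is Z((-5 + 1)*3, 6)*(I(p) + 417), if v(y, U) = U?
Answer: -5004 - 48*√2 ≈ -5071.9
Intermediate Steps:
p = 16 (p = 4*4 = 16)
I(X) = √2*√X (I(X) = √(2*X) = √2*√X)
Z((-5 + 1)*3, 6)*(I(p) + 417) = ((-5 + 1)*3)*(√2*√16 + 417) = (-4*3)*(√2*4 + 417) = -12*(4*√2 + 417) = -12*(417 + 4*√2) = -5004 - 48*√2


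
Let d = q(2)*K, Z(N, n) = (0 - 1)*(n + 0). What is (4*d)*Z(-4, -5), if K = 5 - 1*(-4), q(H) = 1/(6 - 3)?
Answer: 60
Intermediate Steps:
q(H) = ⅓ (q(H) = 1/3 = ⅓)
K = 9 (K = 5 + 4 = 9)
Z(N, n) = -n
d = 3 (d = (⅓)*9 = 3)
(4*d)*Z(-4, -5) = (4*3)*(-1*(-5)) = 12*5 = 60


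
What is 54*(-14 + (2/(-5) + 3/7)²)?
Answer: -926046/1225 ≈ -755.96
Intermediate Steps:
54*(-14 + (2/(-5) + 3/7)²) = 54*(-14 + (2*(-⅕) + 3*(⅐))²) = 54*(-14 + (-⅖ + 3/7)²) = 54*(-14 + (1/35)²) = 54*(-14 + 1/1225) = 54*(-17149/1225) = -926046/1225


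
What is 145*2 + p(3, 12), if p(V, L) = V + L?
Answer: 305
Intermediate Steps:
p(V, L) = L + V
145*2 + p(3, 12) = 145*2 + (12 + 3) = 290 + 15 = 305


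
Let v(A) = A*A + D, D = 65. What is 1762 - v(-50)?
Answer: -803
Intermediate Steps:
v(A) = 65 + A² (v(A) = A*A + 65 = A² + 65 = 65 + A²)
1762 - v(-50) = 1762 - (65 + (-50)²) = 1762 - (65 + 2500) = 1762 - 1*2565 = 1762 - 2565 = -803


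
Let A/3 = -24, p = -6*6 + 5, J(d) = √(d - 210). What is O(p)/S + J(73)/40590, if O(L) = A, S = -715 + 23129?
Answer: -36/11207 + I*√137/40590 ≈ -0.0032123 + 0.00028836*I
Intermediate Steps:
J(d) = √(-210 + d)
S = 22414
p = -31 (p = -36 + 5 = -31)
A = -72 (A = 3*(-24) = -72)
O(L) = -72
O(p)/S + J(73)/40590 = -72/22414 + √(-210 + 73)/40590 = -72*1/22414 + √(-137)*(1/40590) = -36/11207 + (I*√137)*(1/40590) = -36/11207 + I*√137/40590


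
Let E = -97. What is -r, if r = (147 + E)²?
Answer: -2500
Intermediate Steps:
r = 2500 (r = (147 - 97)² = 50² = 2500)
-r = -1*2500 = -2500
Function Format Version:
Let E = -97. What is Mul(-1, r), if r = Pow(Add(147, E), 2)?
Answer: -2500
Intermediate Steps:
r = 2500 (r = Pow(Add(147, -97), 2) = Pow(50, 2) = 2500)
Mul(-1, r) = Mul(-1, 2500) = -2500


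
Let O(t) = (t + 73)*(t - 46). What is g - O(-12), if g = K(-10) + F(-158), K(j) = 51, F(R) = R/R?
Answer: 3590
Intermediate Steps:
F(R) = 1
g = 52 (g = 51 + 1 = 52)
O(t) = (-46 + t)*(73 + t) (O(t) = (73 + t)*(-46 + t) = (-46 + t)*(73 + t))
g - O(-12) = 52 - (-3358 + (-12)**2 + 27*(-12)) = 52 - (-3358 + 144 - 324) = 52 - 1*(-3538) = 52 + 3538 = 3590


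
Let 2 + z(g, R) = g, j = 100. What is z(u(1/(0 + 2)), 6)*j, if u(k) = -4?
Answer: -600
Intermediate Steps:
z(g, R) = -2 + g
z(u(1/(0 + 2)), 6)*j = (-2 - 4)*100 = -6*100 = -600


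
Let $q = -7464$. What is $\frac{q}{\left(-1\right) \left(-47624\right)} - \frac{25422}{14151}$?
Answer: $- \frac{54846683}{28080301} \approx -1.9532$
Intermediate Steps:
$\frac{q}{\left(-1\right) \left(-47624\right)} - \frac{25422}{14151} = - \frac{7464}{\left(-1\right) \left(-47624\right)} - \frac{25422}{14151} = - \frac{7464}{47624} - \frac{8474}{4717} = \left(-7464\right) \frac{1}{47624} - \frac{8474}{4717} = - \frac{933}{5953} - \frac{8474}{4717} = - \frac{54846683}{28080301}$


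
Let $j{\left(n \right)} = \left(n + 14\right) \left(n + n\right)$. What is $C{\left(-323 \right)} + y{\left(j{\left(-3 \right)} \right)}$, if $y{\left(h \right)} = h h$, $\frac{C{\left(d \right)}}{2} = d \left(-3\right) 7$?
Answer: $17922$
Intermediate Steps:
$j{\left(n \right)} = 2 n \left(14 + n\right)$ ($j{\left(n \right)} = \left(14 + n\right) 2 n = 2 n \left(14 + n\right)$)
$C{\left(d \right)} = - 42 d$ ($C{\left(d \right)} = 2 d \left(-3\right) 7 = 2 - 3 d 7 = 2 \left(- 21 d\right) = - 42 d$)
$y{\left(h \right)} = h^{2}$
$C{\left(-323 \right)} + y{\left(j{\left(-3 \right)} \right)} = \left(-42\right) \left(-323\right) + \left(2 \left(-3\right) \left(14 - 3\right)\right)^{2} = 13566 + \left(2 \left(-3\right) 11\right)^{2} = 13566 + \left(-66\right)^{2} = 13566 + 4356 = 17922$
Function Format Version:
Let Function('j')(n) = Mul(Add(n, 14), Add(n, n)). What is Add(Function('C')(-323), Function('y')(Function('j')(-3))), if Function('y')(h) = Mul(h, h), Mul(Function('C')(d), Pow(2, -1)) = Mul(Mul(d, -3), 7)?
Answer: 17922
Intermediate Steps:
Function('j')(n) = Mul(2, n, Add(14, n)) (Function('j')(n) = Mul(Add(14, n), Mul(2, n)) = Mul(2, n, Add(14, n)))
Function('C')(d) = Mul(-42, d) (Function('C')(d) = Mul(2, Mul(Mul(d, -3), 7)) = Mul(2, Mul(Mul(-3, d), 7)) = Mul(2, Mul(-21, d)) = Mul(-42, d))
Function('y')(h) = Pow(h, 2)
Add(Function('C')(-323), Function('y')(Function('j')(-3))) = Add(Mul(-42, -323), Pow(Mul(2, -3, Add(14, -3)), 2)) = Add(13566, Pow(Mul(2, -3, 11), 2)) = Add(13566, Pow(-66, 2)) = Add(13566, 4356) = 17922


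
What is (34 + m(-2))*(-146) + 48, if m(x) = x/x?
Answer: -5062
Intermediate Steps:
m(x) = 1
(34 + m(-2))*(-146) + 48 = (34 + 1)*(-146) + 48 = 35*(-146) + 48 = -5110 + 48 = -5062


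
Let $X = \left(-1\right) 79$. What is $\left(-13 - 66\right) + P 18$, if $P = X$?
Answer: $-1501$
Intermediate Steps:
$X = -79$
$P = -79$
$\left(-13 - 66\right) + P 18 = \left(-13 - 66\right) - 1422 = -79 - 1422 = -1501$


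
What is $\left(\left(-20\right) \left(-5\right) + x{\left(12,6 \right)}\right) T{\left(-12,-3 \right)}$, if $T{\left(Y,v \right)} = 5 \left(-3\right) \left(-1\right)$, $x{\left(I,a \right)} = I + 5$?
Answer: $1755$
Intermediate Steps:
$x{\left(I,a \right)} = 5 + I$
$T{\left(Y,v \right)} = 15$ ($T{\left(Y,v \right)} = \left(-15\right) \left(-1\right) = 15$)
$\left(\left(-20\right) \left(-5\right) + x{\left(12,6 \right)}\right) T{\left(-12,-3 \right)} = \left(\left(-20\right) \left(-5\right) + \left(5 + 12\right)\right) 15 = \left(100 + 17\right) 15 = 117 \cdot 15 = 1755$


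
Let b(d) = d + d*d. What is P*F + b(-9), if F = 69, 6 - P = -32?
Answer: 2694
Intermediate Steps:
P = 38 (P = 6 - 1*(-32) = 6 + 32 = 38)
b(d) = d + d²
P*F + b(-9) = 38*69 - 9*(1 - 9) = 2622 - 9*(-8) = 2622 + 72 = 2694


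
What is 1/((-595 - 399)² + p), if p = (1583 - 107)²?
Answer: 1/3166612 ≈ 3.1579e-7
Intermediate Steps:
p = 2178576 (p = 1476² = 2178576)
1/((-595 - 399)² + p) = 1/((-595 - 399)² + 2178576) = 1/((-994)² + 2178576) = 1/(988036 + 2178576) = 1/3166612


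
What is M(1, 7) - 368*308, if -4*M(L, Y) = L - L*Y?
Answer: -226685/2 ≈ -1.1334e+5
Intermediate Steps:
M(L, Y) = -L/4 + L*Y/4 (M(L, Y) = -(L - L*Y)/4 = -L/4 + L*Y/4)
M(1, 7) - 368*308 = (¼)*1*(-1 + 7) - 368*308 = (¼)*1*6 - 113344 = 3/2 - 113344 = -226685/2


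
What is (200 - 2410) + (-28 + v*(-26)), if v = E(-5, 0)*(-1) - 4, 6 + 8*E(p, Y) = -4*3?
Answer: -4385/2 ≈ -2192.5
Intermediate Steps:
E(p, Y) = -9/4 (E(p, Y) = -¾ + (-4*3)/8 = -¾ + (⅛)*(-12) = -¾ - 3/2 = -9/4)
v = -7/4 (v = -9/4*(-1) - 4 = 9/4 - 4 = -7/4 ≈ -1.7500)
(200 - 2410) + (-28 + v*(-26)) = (200 - 2410) + (-28 - 7/4*(-26)) = -2210 + (-28 + 91/2) = -2210 + 35/2 = -4385/2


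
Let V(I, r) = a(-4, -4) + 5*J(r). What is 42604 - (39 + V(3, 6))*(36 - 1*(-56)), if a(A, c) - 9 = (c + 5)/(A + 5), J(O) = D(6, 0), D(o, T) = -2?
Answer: 39016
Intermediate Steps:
J(O) = -2
a(A, c) = 9 + (5 + c)/(5 + A) (a(A, c) = 9 + (c + 5)/(A + 5) = 9 + (5 + c)/(5 + A))
V(I, r) = 0 (V(I, r) = (50 - 4 + 9*(-4))/(5 - 4) + 5*(-2) = (50 - 4 - 36)/1 - 10 = 1*10 - 10 = 10 - 10 = 0)
42604 - (39 + V(3, 6))*(36 - 1*(-56)) = 42604 - (39 + 0)*(36 - 1*(-56)) = 42604 - 39*(36 + 56) = 42604 - 39*92 = 42604 - 1*3588 = 42604 - 3588 = 39016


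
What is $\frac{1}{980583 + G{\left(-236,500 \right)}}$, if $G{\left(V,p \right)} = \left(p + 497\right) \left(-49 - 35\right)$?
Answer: $\frac{1}{896835} \approx 1.115 \cdot 10^{-6}$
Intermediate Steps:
$G{\left(V,p \right)} = -41748 - 84 p$ ($G{\left(V,p \right)} = \left(497 + p\right) \left(-84\right) = -41748 - 84 p$)
$\frac{1}{980583 + G{\left(-236,500 \right)}} = \frac{1}{980583 - 83748} = \frac{1}{896835}$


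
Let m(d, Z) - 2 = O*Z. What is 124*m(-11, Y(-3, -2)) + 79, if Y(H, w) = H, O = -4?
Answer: 1815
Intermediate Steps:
m(d, Z) = 2 - 4*Z
124*m(-11, Y(-3, -2)) + 79 = 124*(2 - 4*(-3)) + 79 = 124*(2 + 12) + 79 = 124*14 + 79 = 1736 + 79 = 1815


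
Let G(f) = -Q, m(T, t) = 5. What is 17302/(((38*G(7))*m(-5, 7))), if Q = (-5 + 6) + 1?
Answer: -8651/190 ≈ -45.532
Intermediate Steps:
Q = 2 (Q = 1 + 1 = 2)
G(f) = -2 (G(f) = -1*2 = -2)
17302/(((38*G(7))*m(-5, 7))) = 17302/(((38*(-2))*5)) = 17302/((-76*5)) = 17302/(-380) = 17302*(-1/380) = -8651/190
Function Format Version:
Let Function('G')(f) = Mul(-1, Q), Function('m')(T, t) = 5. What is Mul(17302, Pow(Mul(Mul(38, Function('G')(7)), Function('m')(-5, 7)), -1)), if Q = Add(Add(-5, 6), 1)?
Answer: Rational(-8651, 190) ≈ -45.532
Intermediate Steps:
Q = 2 (Q = Add(1, 1) = 2)
Function('G')(f) = -2 (Function('G')(f) = Mul(-1, 2) = -2)
Mul(17302, Pow(Mul(Mul(38, Function('G')(7)), Function('m')(-5, 7)), -1)) = Mul(17302, Pow(Mul(Mul(38, -2), 5), -1)) = Mul(17302, Pow(Mul(-76, 5), -1)) = Mul(17302, Pow(-380, -1)) = Mul(17302, Rational(-1, 380)) = Rational(-8651, 190)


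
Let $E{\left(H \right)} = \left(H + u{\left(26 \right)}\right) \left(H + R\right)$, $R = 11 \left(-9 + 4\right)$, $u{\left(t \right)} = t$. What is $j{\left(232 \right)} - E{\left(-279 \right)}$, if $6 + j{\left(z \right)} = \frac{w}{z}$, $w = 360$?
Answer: $- \frac{2450687}{29} \approx -84507.0$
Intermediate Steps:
$R = -55$ ($R = 11 \left(-5\right) = -55$)
$j{\left(z \right)} = -6 + \frac{360}{z}$
$E{\left(H \right)} = \left(-55 + H\right) \left(26 + H\right)$ ($E{\left(H \right)} = \left(H + 26\right) \left(H - 55\right) = \left(26 + H\right) \left(-55 + H\right) = \left(-55 + H\right) \left(26 + H\right)$)
$j{\left(232 \right)} - E{\left(-279 \right)} = \left(-6 + \frac{360}{232}\right) - \left(-1430 + \left(-279\right)^{2} - -8091\right) = \left(-6 + 360 \cdot \frac{1}{232}\right) - \left(-1430 + 77841 + 8091\right) = \left(-6 + \frac{45}{29}\right) - 84502 = - \frac{129}{29} - 84502 = - \frac{2450687}{29}$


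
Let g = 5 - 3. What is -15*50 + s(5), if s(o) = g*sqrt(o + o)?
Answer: -750 + 2*sqrt(10) ≈ -743.68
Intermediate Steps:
g = 2
s(o) = 2*sqrt(2)*sqrt(o) (s(o) = 2*sqrt(o + o) = 2*sqrt(2*o) = 2*(sqrt(2)*sqrt(o)) = 2*sqrt(2)*sqrt(o))
-15*50 + s(5) = -15*50 + 2*sqrt(2)*sqrt(5) = -750 + 2*sqrt(10)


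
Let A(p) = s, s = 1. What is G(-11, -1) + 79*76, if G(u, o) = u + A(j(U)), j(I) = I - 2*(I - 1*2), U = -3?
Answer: 5994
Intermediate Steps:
j(I) = 4 - I (j(I) = I - 2*(I - 2) = I - 2*(-2 + I) = I + (4 - 2*I) = 4 - I)
A(p) = 1
G(u, o) = 1 + u (G(u, o) = u + 1 = 1 + u)
G(-11, -1) + 79*76 = (1 - 11) + 79*76 = -10 + 6004 = 5994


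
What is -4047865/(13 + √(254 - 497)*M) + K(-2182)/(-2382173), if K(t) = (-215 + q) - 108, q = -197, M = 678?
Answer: -125297205480265/266096778226913 + 24700072230*I*√3/111703381 ≈ -0.47087 + 382.99*I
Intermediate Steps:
K(t) = -520 (K(t) = (-215 - 197) - 108 = -412 - 108 = -520)
-4047865/(13 + √(254 - 497)*M) + K(-2182)/(-2382173) = -4047865/(13 + √(254 - 497)*678) - 520/(-2382173) = -4047865/(13 + √(-243)*678) - 520*(-1/2382173) = -4047865/(13 + (9*I*√3)*678) + 520/2382173 = -4047865/(13 + 6102*I*√3) + 520/2382173 = 520/2382173 - 4047865/(13 + 6102*I*√3)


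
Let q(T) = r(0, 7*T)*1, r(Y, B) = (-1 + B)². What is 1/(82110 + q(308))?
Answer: 1/4726135 ≈ 2.1159e-7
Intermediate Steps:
q(T) = (-1 + 7*T)² (q(T) = (-1 + 7*T)²*1 = (-1 + 7*T)²)
1/(82110 + q(308)) = 1/(82110 + (-1 + 7*308)²) = 1/(82110 + (-1 + 2156)²) = 1/(82110 + 2155²) = 1/(82110 + 4644025) = 1/4726135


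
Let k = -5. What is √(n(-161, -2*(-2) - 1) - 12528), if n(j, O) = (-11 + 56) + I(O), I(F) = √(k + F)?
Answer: √(-12483 + I*√2) ≈ 0.0063 + 111.73*I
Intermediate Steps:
I(F) = √(-5 + F)
n(j, O) = 45 + √(-5 + O) (n(j, O) = (-11 + 56) + √(-5 + O) = 45 + √(-5 + O))
√(n(-161, -2*(-2) - 1) - 12528) = √((45 + √(-5 + (-2*(-2) - 1))) - 12528) = √((45 + √(-5 + (4 - 1))) - 12528) = √((45 + √(-5 + 3)) - 12528) = √((45 + √(-2)) - 12528) = √((45 + I*√2) - 12528) = √(-12483 + I*√2)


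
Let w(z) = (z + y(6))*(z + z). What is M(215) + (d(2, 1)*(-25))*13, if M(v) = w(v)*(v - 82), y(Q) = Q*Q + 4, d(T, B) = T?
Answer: 14582800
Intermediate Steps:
y(Q) = 4 + Q² (y(Q) = Q² + 4 = 4 + Q²)
w(z) = 2*z*(40 + z) (w(z) = (z + (4 + 6²))*(z + z) = (z + (4 + 36))*(2*z) = (z + 40)*(2*z) = (40 + z)*(2*z) = 2*z*(40 + z))
M(v) = 2*v*(-82 + v)*(40 + v) (M(v) = (2*v*(40 + v))*(v - 82) = (2*v*(40 + v))*(-82 + v) = 2*v*(-82 + v)*(40 + v))
M(215) + (d(2, 1)*(-25))*13 = 2*215*(-82 + 215)*(40 + 215) + (2*(-25))*13 = 2*215*133*255 - 50*13 = 14583450 - 650 = 14582800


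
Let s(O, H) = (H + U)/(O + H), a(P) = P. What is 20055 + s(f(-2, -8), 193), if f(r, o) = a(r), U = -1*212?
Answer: 3830486/191 ≈ 20055.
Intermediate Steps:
U = -212
f(r, o) = r
s(O, H) = (-212 + H)/(H + O) (s(O, H) = (H - 212)/(O + H) = (-212 + H)/(H + O))
20055 + s(f(-2, -8), 193) = 20055 + (-212 + 193)/(193 - 2) = 20055 - 19/191 = 3830486/191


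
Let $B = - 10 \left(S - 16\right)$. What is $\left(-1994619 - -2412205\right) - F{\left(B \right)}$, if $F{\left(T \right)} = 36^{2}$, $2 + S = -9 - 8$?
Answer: $416290$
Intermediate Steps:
$S = -19$ ($S = -2 - 17 = -19$)
$B = 350$ ($B = - 10 \left(-19 - 16\right) = \left(-10\right) \left(-35\right) = 350$)
$F{\left(T \right)} = 1296$
$\left(-1994619 - -2412205\right) - F{\left(B \right)} = \left(-1994619 - -2412205\right) - 1296 = \left(-1994619 + 2412205\right) - 1296 = 417586 - 1296 = 416290$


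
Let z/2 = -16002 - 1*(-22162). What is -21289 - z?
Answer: -33609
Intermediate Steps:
z = 12320 (z = 2*(-16002 - 1*(-22162)) = 2*(-16002 + 22162) = 2*6160 = 12320)
-21289 - z = -21289 - 1*12320 = -21289 - 12320 = -33609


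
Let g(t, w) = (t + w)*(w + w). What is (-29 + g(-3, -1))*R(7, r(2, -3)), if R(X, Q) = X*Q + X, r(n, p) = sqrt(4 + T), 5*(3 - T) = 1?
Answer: -147 - 147*sqrt(170)/5 ≈ -530.33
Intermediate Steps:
T = 14/5 (T = 3 - 1/5*1 = 3 - 1/5 = 14/5 ≈ 2.8000)
r(n, p) = sqrt(170)/5 (r(n, p) = sqrt(4 + 14/5) = sqrt(34/5) = sqrt(170)/5)
R(X, Q) = X + Q*X (R(X, Q) = Q*X + X = X + Q*X)
g(t, w) = 2*w*(t + w) (g(t, w) = (t + w)*(2*w) = 2*w*(t + w))
(-29 + g(-3, -1))*R(7, r(2, -3)) = (-29 + 2*(-1)*(-3 - 1))*(7*(1 + sqrt(170)/5)) = (-29 + 2*(-1)*(-4))*(7 + 7*sqrt(170)/5) = (-29 + 8)*(7 + 7*sqrt(170)/5) = -21*(7 + 7*sqrt(170)/5) = -147 - 147*sqrt(170)/5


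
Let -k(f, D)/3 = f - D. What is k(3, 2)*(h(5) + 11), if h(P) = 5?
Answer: -48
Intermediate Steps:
k(f, D) = -3*f + 3*D (k(f, D) = -3*(f - D) = -3*f + 3*D)
k(3, 2)*(h(5) + 11) = (-3*3 + 3*2)*(5 + 11) = (-9 + 6)*16 = -3*16 = -48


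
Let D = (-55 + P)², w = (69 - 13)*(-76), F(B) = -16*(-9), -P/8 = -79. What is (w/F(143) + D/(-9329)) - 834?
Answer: -75501349/83961 ≈ -899.24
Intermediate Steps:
P = 632 (P = -8*(-79) = 632)
F(B) = 144
w = -4256 (w = 56*(-76) = -4256)
D = 332929 (D = (-55 + 632)² = 577² = 332929)
(w/F(143) + D/(-9329)) - 834 = (-4256/144 + 332929/(-9329)) - 834 = (-4256*1/144 + 332929*(-1/9329)) - 834 = (-266/9 - 332929/9329) - 834 = -5477875/83961 - 834 = -75501349/83961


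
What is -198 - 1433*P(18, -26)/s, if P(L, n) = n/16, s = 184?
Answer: -272827/1472 ≈ -185.34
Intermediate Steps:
P(L, n) = n/16 (P(L, n) = n*(1/16) = n/16)
-198 - 1433*P(18, -26)/s = -198 - 1433*(1/16)*(-26)/184 = -198 - (-18629)/(8*184) = -198 - 1433*(-13/1472) = -198 + 18629/1472 = -272827/1472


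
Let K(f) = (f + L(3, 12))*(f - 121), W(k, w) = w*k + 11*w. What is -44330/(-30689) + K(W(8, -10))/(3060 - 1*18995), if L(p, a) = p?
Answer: -1078381623/489029215 ≈ -2.2051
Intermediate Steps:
W(k, w) = 11*w + k*w (W(k, w) = k*w + 11*w = 11*w + k*w)
K(f) = (-121 + f)*(3 + f) (K(f) = (f + 3)*(f - 121) = (3 + f)*(-121 + f) = (-121 + f)*(3 + f))
-44330/(-30689) + K(W(8, -10))/(3060 - 1*18995) = -44330/(-30689) + (-363 + (-10*(11 + 8))² - (-1180)*(11 + 8))/(3060 - 1*18995) = -44330*(-1/30689) + (-363 + (-10*19)² - (-1180)*19)/(3060 - 18995) = 44330/30689 + (-363 + (-190)² - 118*(-190))/(-15935) = 44330/30689 + (-363 + 36100 + 22420)*(-1/15935) = 44330/30689 + 58157*(-1/15935) = 44330/30689 - 58157/15935 = -1078381623/489029215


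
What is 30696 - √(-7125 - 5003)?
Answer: 30696 - 4*I*√758 ≈ 30696.0 - 110.13*I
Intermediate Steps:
30696 - √(-7125 - 5003) = 30696 - √(-12128) = 30696 - 4*I*√758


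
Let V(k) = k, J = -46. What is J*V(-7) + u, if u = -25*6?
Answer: 172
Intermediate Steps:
u = -150
J*V(-7) + u = -46*(-7) - 150 = 322 - 150 = 172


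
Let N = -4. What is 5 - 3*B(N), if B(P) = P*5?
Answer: 65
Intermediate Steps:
B(P) = 5*P
5 - 3*B(N) = 5 - 15*(-4) = 5 - 3*(-20) = 5 + 60 = 65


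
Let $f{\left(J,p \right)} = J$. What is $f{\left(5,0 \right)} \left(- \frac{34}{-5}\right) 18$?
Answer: $612$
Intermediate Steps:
$f{\left(5,0 \right)} \left(- \frac{34}{-5}\right) 18 = 5 \left(- \frac{34}{-5}\right) 18 = 5 \left(\left(-34\right) \left(- \frac{1}{5}\right)\right) 18 = 5 \cdot \frac{34}{5} \cdot 18 = 34 \cdot 18 = 612$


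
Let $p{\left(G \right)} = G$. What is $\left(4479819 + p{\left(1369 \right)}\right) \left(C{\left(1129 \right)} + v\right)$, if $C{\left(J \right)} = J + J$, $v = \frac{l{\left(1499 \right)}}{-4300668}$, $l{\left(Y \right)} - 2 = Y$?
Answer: $\frac{10879099803492371}{1075167} \approx 1.0119 \cdot 10^{10}$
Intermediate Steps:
$l{\left(Y \right)} = 2 + Y$
$v = - \frac{1501}{4300668}$ ($v = \frac{2 + 1499}{-4300668} = 1501 \left(- \frac{1}{4300668}\right) = - \frac{1501}{4300668} \approx -0.00034902$)
$C{\left(J \right)} = 2 J$
$\left(4479819 + p{\left(1369 \right)}\right) \left(C{\left(1129 \right)} + v\right) = \left(4479819 + 1369\right) \left(2 \cdot 1129 - \frac{1501}{4300668}\right) = 4481188 \left(2258 - \frac{1501}{4300668}\right) = 4481188 \cdot \frac{9710906843}{4300668} = \frac{10879099803492371}{1075167}$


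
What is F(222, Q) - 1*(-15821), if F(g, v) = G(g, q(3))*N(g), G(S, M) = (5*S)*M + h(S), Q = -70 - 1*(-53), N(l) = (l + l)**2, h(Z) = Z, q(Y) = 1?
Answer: 262600973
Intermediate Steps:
N(l) = 4*l**2 (N(l) = (2*l)**2 = 4*l**2)
Q = -17 (Q = -70 + 53 = -17)
G(S, M) = S + 5*M*S (G(S, M) = (5*S)*M + S = 5*M*S + S = S + 5*M*S)
F(g, v) = 24*g**3 (F(g, v) = (g*(1 + 5*1))*(4*g**2) = (g*(1 + 5))*(4*g**2) = (g*6)*(4*g**2) = (6*g)*(4*g**2) = 24*g**3)
F(222, Q) - 1*(-15821) = 24*222**3 - 1*(-15821) = 24*10941048 + 15821 = 262585152 + 15821 = 262600973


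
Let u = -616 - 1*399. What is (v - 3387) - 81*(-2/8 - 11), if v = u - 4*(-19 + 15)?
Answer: -13899/4 ≈ -3474.8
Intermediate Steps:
u = -1015 (u = -616 - 399 = -1015)
v = -999 (v = -1015 - 4*(-19 + 15) = -1015 - 4*(-4) = -1015 + 16 = -999)
(v - 3387) - 81*(-2/8 - 11) = (-999 - 3387) - 81*(-2/8 - 11) = -4386 - 81*(-2*⅛ - 11) = -4386 - 81*(-¼ - 11) = -4386 - 81*(-45/4) = -4386 + 3645/4 = -13899/4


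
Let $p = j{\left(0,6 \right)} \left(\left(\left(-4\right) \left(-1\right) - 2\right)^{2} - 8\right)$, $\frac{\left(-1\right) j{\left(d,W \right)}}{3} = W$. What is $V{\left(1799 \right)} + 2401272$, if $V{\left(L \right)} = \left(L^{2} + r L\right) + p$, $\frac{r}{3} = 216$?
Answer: $6803497$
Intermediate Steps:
$r = 648$ ($r = 3 \cdot 216 = 648$)
$j{\left(d,W \right)} = - 3 W$
$p = 72$ ($p = \left(-3\right) 6 \left(\left(\left(-4\right) \left(-1\right) - 2\right)^{2} - 8\right) = - 18 \left(\left(4 - 2\right)^{2} - 8\right) = - 18 \left(2^{2} - 8\right) = - 18 \left(4 - 8\right) = \left(-18\right) \left(-4\right) = 72$)
$V{\left(L \right)} = 72 + L^{2} + 648 L$ ($V{\left(L \right)} = \left(L^{2} + 648 L\right) + 72 = 72 + L^{2} + 648 L$)
$V{\left(1799 \right)} + 2401272 = \left(72 + 1799^{2} + 648 \cdot 1799\right) + 2401272 = \left(72 + 3236401 + 1165752\right) + 2401272 = 4402225 + 2401272 = 6803497$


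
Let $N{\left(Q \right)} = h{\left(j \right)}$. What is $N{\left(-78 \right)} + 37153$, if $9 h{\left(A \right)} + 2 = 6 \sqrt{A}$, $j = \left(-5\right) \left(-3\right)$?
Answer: $\frac{334375}{9} + \frac{2 \sqrt{15}}{3} \approx 37155.0$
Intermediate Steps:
$j = 15$
$h{\left(A \right)} = - \frac{2}{9} + \frac{2 \sqrt{A}}{3}$ ($h{\left(A \right)} = - \frac{2}{9} + \frac{6 \sqrt{A}}{9} = - \frac{2}{9} + \frac{2 \sqrt{A}}{3}$)
$N{\left(Q \right)} = - \frac{2}{9} + \frac{2 \sqrt{15}}{3}$
$N{\left(-78 \right)} + 37153 = \left(- \frac{2}{9} + \frac{2 \sqrt{15}}{3}\right) + 37153 = \frac{334375}{9} + \frac{2 \sqrt{15}}{3}$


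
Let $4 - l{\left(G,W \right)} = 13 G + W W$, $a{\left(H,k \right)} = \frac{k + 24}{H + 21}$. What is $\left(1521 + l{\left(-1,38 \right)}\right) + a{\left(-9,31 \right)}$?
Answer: $\frac{1183}{12} \approx 98.583$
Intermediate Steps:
$a{\left(H,k \right)} = \frac{24 + k}{21 + H}$
$l{\left(G,W \right)} = 4 - W^{2} - 13 G$ ($l{\left(G,W \right)} = 4 - \left(13 G + W W\right) = 4 - \left(13 G + W^{2}\right) = 4 - \left(W^{2} + 13 G\right) = 4 - W^{2} - 13 G$)
$\left(1521 + l{\left(-1,38 \right)}\right) + a{\left(-9,31 \right)} = \left(1521 - 1427\right) + \frac{24 + 31}{21 - 9} = \left(1521 + \left(4 - 1444 + 13\right)\right) + \frac{1}{12} \cdot 55 = \left(1521 - 1427\right) + \frac{55}{12} = 94 + \frac{55}{12} = \frac{1183}{12}$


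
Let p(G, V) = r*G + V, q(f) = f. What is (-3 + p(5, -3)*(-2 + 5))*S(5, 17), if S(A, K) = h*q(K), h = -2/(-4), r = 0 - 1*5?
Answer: -1479/2 ≈ -739.50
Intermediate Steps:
r = -5 (r = 0 - 5 = -5)
h = ½ (h = -2*(-¼) = ½ ≈ 0.50000)
p(G, V) = V - 5*G (p(G, V) = -5*G + V = V - 5*G)
S(A, K) = K/2
(-3 + p(5, -3)*(-2 + 5))*S(5, 17) = (-3 + (-3 - 5*5)*(-2 + 5))*((½)*17) = (-3 + (-3 - 25)*3)*(17/2) = (-3 - 28*3)*(17/2) = (-3 - 84)*(17/2) = -87*17/2 = -1479/2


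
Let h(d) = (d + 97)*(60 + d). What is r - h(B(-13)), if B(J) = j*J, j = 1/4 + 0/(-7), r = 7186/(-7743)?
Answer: -659237851/123888 ≈ -5321.2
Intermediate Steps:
r = -7186/7743 (r = 7186*(-1/7743) = -7186/7743 ≈ -0.92806)
j = 1/4 (j = 1*(1/4) + 0*(-1/7) = 1/4 + 0 = 1/4 ≈ 0.25000)
B(J) = J/4
h(d) = (60 + d)*(97 + d) (h(d) = (97 + d)*(60 + d) = (60 + d)*(97 + d))
r - h(B(-13)) = -7186/7743 - (5820 + ((1/4)*(-13))**2 + 157*((1/4)*(-13))) = -7186/7743 - (5820 + (-13/4)**2 + 157*(-13/4)) = -7186/7743 - (5820 + 169/16 - 2041/4) = -7186/7743 - 1*85125/16 = -7186/7743 - 85125/16 = -659237851/123888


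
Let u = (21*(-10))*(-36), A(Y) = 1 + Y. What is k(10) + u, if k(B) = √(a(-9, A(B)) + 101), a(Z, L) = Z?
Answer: 7560 + 2*√23 ≈ 7569.6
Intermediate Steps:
u = 7560 (u = -210*(-36) = 7560)
k(B) = 2*√23 (k(B) = √(-9 + 101) = √92 = 2*√23)
k(10) + u = 2*√23 + 7560 = 7560 + 2*√23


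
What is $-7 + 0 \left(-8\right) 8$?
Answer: $-7$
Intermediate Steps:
$-7 + 0 \left(-8\right) 8 = -7 + 0 \cdot 8 = -7 + 0 = -7$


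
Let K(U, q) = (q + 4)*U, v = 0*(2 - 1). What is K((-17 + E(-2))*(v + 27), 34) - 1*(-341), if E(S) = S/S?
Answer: -16075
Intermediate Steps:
v = 0 (v = 0*1 = 0)
E(S) = 1
K(U, q) = U*(4 + q) (K(U, q) = (4 + q)*U = U*(4 + q))
K((-17 + E(-2))*(v + 27), 34) - 1*(-341) = ((-17 + 1)*(0 + 27))*(4 + 34) - 1*(-341) = -16*27*38 + 341 = -432*38 + 341 = -16416 + 341 = -16075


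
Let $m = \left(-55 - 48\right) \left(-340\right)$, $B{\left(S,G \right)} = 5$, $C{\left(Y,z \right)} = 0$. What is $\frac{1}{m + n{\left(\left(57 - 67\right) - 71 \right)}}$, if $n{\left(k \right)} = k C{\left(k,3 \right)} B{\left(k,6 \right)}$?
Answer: $\frac{1}{35020} \approx 2.8555 \cdot 10^{-5}$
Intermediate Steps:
$m = 35020$ ($m = \left(-55 - 48\right) \left(-340\right) = \left(-103\right) \left(-340\right) = 35020$)
$n{\left(k \right)} = 0$ ($n{\left(k \right)} = k 0 \cdot 5 = 0 \cdot 5 = 0$)
$\frac{1}{m + n{\left(\left(57 - 67\right) - 71 \right)}} = \frac{1}{35020 + 0} = \frac{1}{35020}$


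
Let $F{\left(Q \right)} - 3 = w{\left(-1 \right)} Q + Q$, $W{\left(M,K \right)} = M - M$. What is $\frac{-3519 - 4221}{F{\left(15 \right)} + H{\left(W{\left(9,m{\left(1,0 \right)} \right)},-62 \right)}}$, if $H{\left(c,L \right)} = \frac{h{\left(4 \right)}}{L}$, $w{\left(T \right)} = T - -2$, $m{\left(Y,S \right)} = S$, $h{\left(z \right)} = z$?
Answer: $- \frac{239940}{1021} \approx -235.0$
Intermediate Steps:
$w{\left(T \right)} = 2 + T$ ($w{\left(T \right)} = T + 2 = 2 + T$)
$W{\left(M,K \right)} = 0$
$H{\left(c,L \right)} = \frac{4}{L}$
$F{\left(Q \right)} = 3 + 2 Q$ ($F{\left(Q \right)} = 3 + \left(\left(2 - 1\right) Q + Q\right) = 3 + \left(1 Q + Q\right) = 3 + \left(Q + Q\right) = 3 + 2 Q$)
$\frac{-3519 - 4221}{F{\left(15 \right)} + H{\left(W{\left(9,m{\left(1,0 \right)} \right)},-62 \right)}} = \frac{-3519 - 4221}{\left(3 + 2 \cdot 15\right) + \frac{4}{-62}} = - \frac{7740}{\left(3 + 30\right) + 4 \left(- \frac{1}{62}\right)} = - \frac{7740}{33 - \frac{2}{31}} = - \frac{7740}{\frac{1021}{31}} = \left(-7740\right) \frac{31}{1021} = - \frac{239940}{1021}$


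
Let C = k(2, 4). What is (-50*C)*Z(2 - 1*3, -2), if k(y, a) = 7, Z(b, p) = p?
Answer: 700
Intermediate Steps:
C = 7
(-50*C)*Z(2 - 1*3, -2) = -50*7*(-2) = -350*(-2) = 700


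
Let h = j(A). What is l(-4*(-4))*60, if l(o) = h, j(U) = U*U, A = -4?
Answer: 960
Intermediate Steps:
j(U) = U²
h = 16 (h = (-4)² = 16)
l(o) = 16
l(-4*(-4))*60 = 16*60 = 960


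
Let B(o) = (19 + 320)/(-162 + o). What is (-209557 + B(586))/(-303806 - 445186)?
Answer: 88851829/317572608 ≈ 0.27978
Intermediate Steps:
B(o) = 339/(-162 + o)
(-209557 + B(586))/(-303806 - 445186) = (-209557 + 339/(-162 + 586))/(-303806 - 445186) = (-209557 + 339/424)/(-748992) = (-209557 + 339*(1/424))*(-1/748992) = (-209557 + 339/424)*(-1/748992) = -88851829/424*(-1/748992) = 88851829/317572608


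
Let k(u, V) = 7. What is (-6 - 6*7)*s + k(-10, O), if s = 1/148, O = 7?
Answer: 247/37 ≈ 6.6757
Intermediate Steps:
s = 1/148 ≈ 0.0067568
(-6 - 6*7)*s + k(-10, O) = (-6 - 6*7)*(1/148) + 7 = (-6 - 42)*(1/148) + 7 = -48*1/148 + 7 = -12/37 + 7 = 247/37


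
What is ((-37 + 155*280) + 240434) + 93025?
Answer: 376822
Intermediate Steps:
((-37 + 155*280) + 240434) + 93025 = ((-37 + 43400) + 240434) + 93025 = (43363 + 240434) + 93025 = 283797 + 93025 = 376822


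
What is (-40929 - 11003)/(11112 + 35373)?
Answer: -51932/46485 ≈ -1.1172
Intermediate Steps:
(-40929 - 11003)/(11112 + 35373) = -51932/46485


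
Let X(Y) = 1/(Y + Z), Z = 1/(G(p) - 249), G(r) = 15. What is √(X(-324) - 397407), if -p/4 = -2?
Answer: I*√2284381885392201/75817 ≈ 630.4*I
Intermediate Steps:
p = 8 (p = -4*(-2) = 8)
Z = -1/234 (Z = 1/(15 - 249) = 1/(-234) = -1/234 ≈ -0.0042735)
X(Y) = 1/(-1/234 + Y) (X(Y) = 1/(Y - 1/234) = 1/(-1/234 + Y))
√(X(-324) - 397407) = √(234/(-1 + 234*(-324)) - 397407) = √(234/(-1 - 75816) - 397407) = √(234/(-75817) - 397407) = √(234*(-1/75817) - 397407) = √(-234/75817 - 397407) = √(-30130206753/75817) = I*√2284381885392201/75817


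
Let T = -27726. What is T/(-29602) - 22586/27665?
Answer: 49224509/409469665 ≈ 0.12022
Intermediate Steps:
T/(-29602) - 22586/27665 = -27726/(-29602) - 22586/27665 = -27726*(-1/29602) - 22586*1/27665 = 13863/14801 - 22586/27665 = 49224509/409469665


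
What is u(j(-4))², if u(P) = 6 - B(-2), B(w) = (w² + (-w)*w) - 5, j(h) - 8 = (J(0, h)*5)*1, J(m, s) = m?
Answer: 121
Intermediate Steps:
j(h) = 8 (j(h) = 8 + (0*5)*1 = 8 + 0*1 = 8 + 0 = 8)
B(w) = -5 (B(w) = (w² - w²) - 5 = 0 - 5 = -5)
u(P) = 11 (u(P) = 6 - 1*(-5) = 6 + 5 = 11)
u(j(-4))² = 11² = 121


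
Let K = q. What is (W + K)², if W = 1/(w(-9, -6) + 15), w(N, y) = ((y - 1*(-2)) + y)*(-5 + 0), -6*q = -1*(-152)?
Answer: 24373969/38025 ≈ 641.00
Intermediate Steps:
q = -76/3 (q = -(-1)*(-152)/6 = -⅙*152 = -76/3 ≈ -25.333)
K = -76/3 ≈ -25.333
w(N, y) = -10 - 10*y (w(N, y) = ((y + 2) + y)*(-5) = ((2 + y) + y)*(-5) = (2 + 2*y)*(-5) = -10 - 10*y)
W = 1/65 (W = 1/((-10 - 10*(-6)) + 15) = 1/((-10 + 60) + 15) = 1/(50 + 15) = 1/65 ≈ 0.015385)
(W + K)² = (1/65 - 76/3)² = (-4937/195)² = 24373969/38025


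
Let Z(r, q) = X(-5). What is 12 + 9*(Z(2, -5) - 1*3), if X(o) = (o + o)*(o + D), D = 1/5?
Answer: 417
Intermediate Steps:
D = 1/5 ≈ 0.20000
X(o) = 2*o*(1/5 + o) (X(o) = (o + o)*(o + 1/5) = (2*o)*(1/5 + o) = 2*o*(1/5 + o))
Z(r, q) = 48 (Z(r, q) = (2/5)*(-5)*(1 + 5*(-5)) = (2/5)*(-5)*(1 - 25) = (2/5)*(-5)*(-24) = 48)
12 + 9*(Z(2, -5) - 1*3) = 12 + 9*(48 - 1*3) = 12 + 9*(48 - 3) = 12 + 9*45 = 12 + 405 = 417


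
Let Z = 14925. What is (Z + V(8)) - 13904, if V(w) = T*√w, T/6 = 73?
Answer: 1021 + 876*√2 ≈ 2259.9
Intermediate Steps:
T = 438 (T = 6*73 = 438)
V(w) = 438*√w
(Z + V(8)) - 13904 = (14925 + 438*√8) - 13904 = (14925 + 438*(2*√2)) - 13904 = (14925 + 876*√2) - 13904 = 1021 + 876*√2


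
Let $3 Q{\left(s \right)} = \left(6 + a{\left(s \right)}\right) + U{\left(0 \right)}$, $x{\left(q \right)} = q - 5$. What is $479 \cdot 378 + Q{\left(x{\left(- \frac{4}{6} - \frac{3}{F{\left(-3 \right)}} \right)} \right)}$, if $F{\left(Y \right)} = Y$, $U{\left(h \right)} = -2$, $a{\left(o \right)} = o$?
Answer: $\frac{1629556}{9} \approx 1.8106 \cdot 10^{5}$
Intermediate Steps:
$x{\left(q \right)} = -5 + q$
$Q{\left(s \right)} = \frac{4}{3} + \frac{s}{3}$ ($Q{\left(s \right)} = \frac{\left(6 + s\right) - 2}{3} = \frac{4 + s}{3} = \frac{4}{3} + \frac{s}{3}$)
$479 \cdot 378 + Q{\left(x{\left(- \frac{4}{6} - \frac{3}{F{\left(-3 \right)}} \right)} \right)} = 479 \cdot 378 + \left(\frac{4}{3} + \frac{-5 - \left(-1 + \frac{2}{3}\right)}{3}\right) = 181062 + \left(\frac{4}{3} + \frac{-5 - - \frac{1}{3}}{3}\right) = 181062 + \left(\frac{4}{3} + \frac{-5 + \left(- \frac{2}{3} + 1\right)}{3}\right) = 181062 + \left(\frac{4}{3} + \frac{-5 + \frac{1}{3}}{3}\right) = 181062 + \left(\frac{4}{3} + \frac{1}{3} \left(- \frac{14}{3}\right)\right) = 181062 + \left(\frac{4}{3} - \frac{14}{9}\right) = 181062 - \frac{2}{9} = \frac{1629556}{9}$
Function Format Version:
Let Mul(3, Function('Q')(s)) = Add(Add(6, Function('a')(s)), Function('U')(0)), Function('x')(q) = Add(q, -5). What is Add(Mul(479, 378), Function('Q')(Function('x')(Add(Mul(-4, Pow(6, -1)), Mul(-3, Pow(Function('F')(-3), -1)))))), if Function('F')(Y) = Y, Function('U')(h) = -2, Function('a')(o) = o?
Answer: Rational(1629556, 9) ≈ 1.8106e+5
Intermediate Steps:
Function('x')(q) = Add(-5, q)
Function('Q')(s) = Add(Rational(4, 3), Mul(Rational(1, 3), s)) (Function('Q')(s) = Mul(Rational(1, 3), Add(Add(6, s), -2)) = Mul(Rational(1, 3), Add(4, s)) = Add(Rational(4, 3), Mul(Rational(1, 3), s)))
Add(Mul(479, 378), Function('Q')(Function('x')(Add(Mul(-4, Pow(6, -1)), Mul(-3, Pow(Function('F')(-3), -1)))))) = Add(Mul(479, 378), Add(Rational(4, 3), Mul(Rational(1, 3), Add(-5, Add(Mul(-4, Pow(6, -1)), Mul(-3, Pow(-3, -1))))))) = Add(181062, Add(Rational(4, 3), Mul(Rational(1, 3), Add(-5, Add(Mul(-4, Rational(1, 6)), Mul(-3, Rational(-1, 3))))))) = Add(181062, Add(Rational(4, 3), Mul(Rational(1, 3), Add(-5, Add(Rational(-2, 3), 1))))) = Add(181062, Add(Rational(4, 3), Mul(Rational(1, 3), Add(-5, Rational(1, 3))))) = Add(181062, Add(Rational(4, 3), Mul(Rational(1, 3), Rational(-14, 3)))) = Add(181062, Add(Rational(4, 3), Rational(-14, 9))) = Add(181062, Rational(-2, 9)) = Rational(1629556, 9)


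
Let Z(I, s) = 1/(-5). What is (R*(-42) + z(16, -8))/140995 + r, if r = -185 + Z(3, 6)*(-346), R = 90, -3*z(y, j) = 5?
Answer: -48993008/422985 ≈ -115.83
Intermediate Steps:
z(y, j) = -5/3 (z(y, j) = -⅓*5 = -5/3)
Z(I, s) = -⅕
r = -579/5 (r = -185 - ⅕*(-346) = -185 + 346/5 = -579/5 ≈ -115.80)
(R*(-42) + z(16, -8))/140995 + r = (90*(-42) - 5/3)/140995 - 579/5 = (-3780 - 5/3)*(1/140995) - 579/5 = -11345/3*1/140995 - 579/5 = -2269/84597 - 579/5 = -48993008/422985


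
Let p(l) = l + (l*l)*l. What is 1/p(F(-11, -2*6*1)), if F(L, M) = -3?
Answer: -1/30 ≈ -0.033333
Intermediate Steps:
p(l) = l + l**3 (p(l) = l + l**2*l = l + l**3)
1/p(F(-11, -2*6*1)) = 1/(-3 + (-3)**3) = 1/(-3 - 27) = 1/(-30) = -1/30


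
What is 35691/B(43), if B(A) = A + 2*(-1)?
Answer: 35691/41 ≈ 870.51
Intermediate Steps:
B(A) = -2 + A (B(A) = A - 2 = -2 + A)
35691/B(43) = 35691/(-2 + 43) = 35691/41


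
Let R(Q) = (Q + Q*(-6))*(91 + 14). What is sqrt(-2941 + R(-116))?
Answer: 11*sqrt(479) ≈ 240.75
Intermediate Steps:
R(Q) = -525*Q (R(Q) = (Q - 6*Q)*105 = -5*Q*105 = -525*Q)
sqrt(-2941 + R(-116)) = sqrt(-2941 - 525*(-116)) = sqrt(-2941 + 60900) = sqrt(57959) = 11*sqrt(479)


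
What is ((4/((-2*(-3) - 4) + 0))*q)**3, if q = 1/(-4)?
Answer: -1/8 ≈ -0.12500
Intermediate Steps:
q = -1/4 (q = 1*(-1/4) = -1/4 ≈ -0.25000)
((4/((-2*(-3) - 4) + 0))*q)**3 = ((4/((-2*(-3) - 4) + 0))*(-1/4))**3 = ((4/((6 - 4) + 0))*(-1/4))**3 = ((4/(2 + 0))*(-1/4))**3 = ((4/2)*(-1/4))**3 = (((1/2)*4)*(-1/4))**3 = (2*(-1/4))**3 = (-1/2)**3 = -1/8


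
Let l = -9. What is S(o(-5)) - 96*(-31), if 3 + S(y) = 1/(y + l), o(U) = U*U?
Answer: 47569/16 ≈ 2973.1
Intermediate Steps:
o(U) = U**2
S(y) = -3 + 1/(-9 + y) (S(y) = -3 + 1/(y - 9) = -3 + 1/(-9 + y))
S(o(-5)) - 96*(-31) = (28 - 3*(-5)**2)/(-9 + (-5)**2) - 96*(-31) = (28 - 3*25)/(-9 + 25) + 2976 = (28 - 75)/16 + 2976 = (1/16)*(-47) + 2976 = -47/16 + 2976 = 47569/16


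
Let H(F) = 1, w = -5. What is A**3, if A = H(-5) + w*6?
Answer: -24389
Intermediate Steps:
A = -29 (A = 1 - 5*6 = 1 - 30 = -29)
A**3 = (-29)**3 = -24389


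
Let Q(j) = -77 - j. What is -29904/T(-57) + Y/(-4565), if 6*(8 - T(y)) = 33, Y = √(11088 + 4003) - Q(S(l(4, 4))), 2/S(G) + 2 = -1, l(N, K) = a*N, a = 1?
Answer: -163814341/13695 - √15091/4565 ≈ -11962.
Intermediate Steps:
l(N, K) = N (l(N, K) = 1*N = N)
S(G) = -⅔ (S(G) = 2/(-2 - 1) = 2/(-3) = 2*(-⅓) = -⅔)
Y = 229/3 + √15091 (Y = √(11088 + 4003) - (-77 - 1*(-⅔)) = √15091 - (-77 + ⅔) = √15091 - 1*(-229/3) = √15091 + 229/3 = 229/3 + √15091 ≈ 199.18)
T(y) = 5/2 (T(y) = 8 - ⅙*33 = 8 - 11/2 = 5/2)
-29904/T(-57) + Y/(-4565) = -29904/5/2 + (229/3 + √15091)/(-4565) = -29904*⅖ + (229/3 + √15091)*(-1/4565) = -59808/5 + (-229/13695 - √15091/4565) = -163814341/13695 - √15091/4565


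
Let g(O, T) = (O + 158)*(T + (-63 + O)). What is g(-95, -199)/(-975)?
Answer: 7497/325 ≈ 23.068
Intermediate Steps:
g(O, T) = (158 + O)*(-63 + O + T)
g(-95, -199)/(-975) = (-9954 + (-95)² + 95*(-95) + 158*(-199) - 95*(-199))/(-975) = (-9954 + 9025 - 9025 - 31442 + 18905)*(-1/975) = -22491*(-1/975) = 7497/325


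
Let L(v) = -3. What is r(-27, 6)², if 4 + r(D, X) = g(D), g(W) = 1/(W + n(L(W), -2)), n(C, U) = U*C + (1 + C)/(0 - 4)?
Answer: 27556/1681 ≈ 16.393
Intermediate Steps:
n(C, U) = -¼ - C/4 + C*U (n(C, U) = C*U + (1 + C)/(-4) = C*U + (1 + C)*(-¼) = C*U + (-¼ - C/4) = -¼ - C/4 + C*U)
g(W) = 1/(13/2 + W) (g(W) = 1/(W + (-¼ - ¼*(-3) - 3*(-2))) = 1/(W + (-¼ + ¾ + 6)) = 1/(W + 13/2) = 1/(13/2 + W))
r(D, X) = -4 + 2/(13 + 2*D)
r(-27, 6)² = (2*(-25 - 4*(-27))/(13 + 2*(-27)))² = (2*(-25 + 108)/(13 - 54))² = (2*83/(-41))² = (2*(-1/41)*83)² = (-166/41)² = 27556/1681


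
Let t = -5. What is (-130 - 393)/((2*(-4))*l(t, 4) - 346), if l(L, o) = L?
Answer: 523/306 ≈ 1.7092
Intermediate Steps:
(-130 - 393)/((2*(-4))*l(t, 4) - 346) = (-130 - 393)/((2*(-4))*(-5) - 346) = -523/(-8*(-5) - 346) = -523/(40 - 346) = -523/(-306) = -523*(-1/306) = 523/306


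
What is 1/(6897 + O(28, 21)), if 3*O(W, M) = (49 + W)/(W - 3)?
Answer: 75/517352 ≈ 0.00014497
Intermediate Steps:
O(W, M) = (49 + W)/(3*(-3 + W)) (O(W, M) = ((49 + W)/(W - 3))/3 = ((49 + W)/(-3 + W))/3 = (49 + W)/(3*(-3 + W)))
1/(6897 + O(28, 21)) = 1/(6897 + (49 + 28)/(3*(-3 + 28))) = 1/(6897 + (⅓)*77/25) = 1/(6897 + (⅓)*(1/25)*77) = 1/(6897 + 77/75) = 1/(517352/75) = 75/517352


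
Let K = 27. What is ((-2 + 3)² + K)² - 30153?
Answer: -29369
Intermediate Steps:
((-2 + 3)² + K)² - 30153 = ((-2 + 3)² + 27)² - 30153 = (1² + 27)² - 30153 = (1 + 27)² - 30153 = 28² - 30153 = 784 - 30153 = -29369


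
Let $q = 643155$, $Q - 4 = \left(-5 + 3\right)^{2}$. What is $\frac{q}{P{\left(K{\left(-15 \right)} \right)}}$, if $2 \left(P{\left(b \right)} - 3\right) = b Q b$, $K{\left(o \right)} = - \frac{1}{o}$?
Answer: $\frac{144709875}{679} \approx 2.1312 \cdot 10^{5}$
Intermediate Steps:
$Q = 8$ ($Q = 4 + \left(-5 + 3\right)^{2} = 4 + \left(-2\right)^{2} = 4 + 4 = 8$)
$P{\left(b \right)} = 3 + 4 b^{2}$ ($P{\left(b \right)} = 3 + \frac{b 8 b}{2} = 3 + \frac{8 b b}{2} = 3 + \frac{8 b^{2}}{2} = 3 + 4 b^{2}$)
$\frac{q}{P{\left(K{\left(-15 \right)} \right)}} = \frac{643155}{3 + 4 \left(- \frac{1}{-15}\right)^{2}} = \frac{643155}{3 + 4 \left(\left(-1\right) \left(- \frac{1}{15}\right)\right)^{2}} = \frac{643155}{3 + \frac{4}{225}} = \frac{643155}{\frac{679}{225}} = 643155 \cdot \frac{225}{679} = \frac{144709875}{679}$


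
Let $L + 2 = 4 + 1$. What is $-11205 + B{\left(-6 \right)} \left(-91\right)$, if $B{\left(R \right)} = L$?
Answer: $-11478$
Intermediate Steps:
$L = 3$ ($L = -2 + \left(4 + 1\right) = -2 + 5 = 3$)
$B{\left(R \right)} = 3$
$-11205 + B{\left(-6 \right)} \left(-91\right) = -11205 + 3 \left(-91\right) = -11205 - 273 = -11478$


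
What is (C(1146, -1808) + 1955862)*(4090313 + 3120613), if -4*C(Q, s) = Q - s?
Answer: 14098250879361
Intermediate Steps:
C(Q, s) = -Q/4 + s/4 (C(Q, s) = -(Q - s)/4 = -Q/4 + s/4)
(C(1146, -1808) + 1955862)*(4090313 + 3120613) = ((-¼*1146 + (¼)*(-1808)) + 1955862)*(4090313 + 3120613) = ((-573/2 - 452) + 1955862)*7210926 = (-1477/2 + 1955862)*7210926 = (3910247/2)*7210926 = 14098250879361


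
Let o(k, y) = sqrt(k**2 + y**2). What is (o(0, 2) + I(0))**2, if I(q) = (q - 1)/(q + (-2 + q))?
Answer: 25/4 ≈ 6.2500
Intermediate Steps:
I(q) = (-1 + q)/(-2 + 2*q)
(o(0, 2) + I(0))**2 = (sqrt(0**2 + 2**2) + 1/2)**2 = (sqrt(0 + 4) + 1/2)**2 = (sqrt(4) + 1/2)**2 = (2 + 1/2)**2 = (5/2)**2 = 25/4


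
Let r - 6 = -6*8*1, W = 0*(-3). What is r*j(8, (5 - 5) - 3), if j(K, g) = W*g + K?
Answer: -336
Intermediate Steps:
W = 0
j(K, g) = K (j(K, g) = 0*g + K = 0 + K = K)
r = -42 (r = 6 - 6*8*1 = 6 - 48*1 = 6 - 48 = -42)
r*j(8, (5 - 5) - 3) = -42*8 = -336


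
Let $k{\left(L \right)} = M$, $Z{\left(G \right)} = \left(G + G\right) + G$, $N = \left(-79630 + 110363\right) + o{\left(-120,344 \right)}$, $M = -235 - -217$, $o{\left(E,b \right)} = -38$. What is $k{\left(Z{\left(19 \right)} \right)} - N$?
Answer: $-30713$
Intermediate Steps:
$M = -18$ ($M = -235 + 217 = -18$)
$N = 30695$ ($N = \left(-79630 + 110363\right) - 38 = 30733 - 38 = 30695$)
$Z{\left(G \right)} = 3 G$ ($Z{\left(G \right)} = 2 G + G = 3 G$)
$k{\left(L \right)} = -18$
$k{\left(Z{\left(19 \right)} \right)} - N = -18 - 30695 = -30713$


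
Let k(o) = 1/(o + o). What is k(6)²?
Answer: 1/144 ≈ 0.0069444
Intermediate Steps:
k(o) = 1/(2*o)
k(6)² = ((½)/6)² = ((½)*(⅙))² = (1/12)² = 1/144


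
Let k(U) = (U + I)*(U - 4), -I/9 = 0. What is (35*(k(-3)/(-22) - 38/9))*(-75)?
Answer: 896875/66 ≈ 13589.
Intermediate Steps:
I = 0 (I = -9*0 = 0)
k(U) = U*(-4 + U) (k(U) = (U + 0)*(U - 4) = U*(-4 + U))
(35*(k(-3)/(-22) - 38/9))*(-75) = (35*(-3*(-4 - 3)/(-22) - 38/9))*(-75) = (35*(-3*(-7)*(-1/22) - 38*⅑))*(-75) = (35*(21*(-1/22) - 38/9))*(-75) = (35*(-21/22 - 38/9))*(-75) = (35*(-1025/198))*(-75) = -35875/198*(-75) = 896875/66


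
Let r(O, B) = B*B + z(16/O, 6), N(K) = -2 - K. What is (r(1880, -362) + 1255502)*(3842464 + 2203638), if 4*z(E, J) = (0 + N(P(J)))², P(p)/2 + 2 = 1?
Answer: 8383198543692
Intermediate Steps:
P(p) = -2 (P(p) = -4 + 2*1 = -4 + 2 = -2)
z(E, J) = 0 (z(E, J) = (0 + (-2 - 1*(-2)))²/4 = (0 + (-2 + 2))²/4 = (0 + 0)²/4 = (¼)*0² = (¼)*0 = 0)
r(O, B) = B² (r(O, B) = B*B + 0 = B² + 0 = B²)
(r(1880, -362) + 1255502)*(3842464 + 2203638) = ((-362)² + 1255502)*(3842464 + 2203638) = (131044 + 1255502)*6046102 = 1386546*6046102 = 8383198543692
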